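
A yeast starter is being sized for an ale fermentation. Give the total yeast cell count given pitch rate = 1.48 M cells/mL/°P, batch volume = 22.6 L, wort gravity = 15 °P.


cells (billions) = rate · V_L · °P
cells = 1.48 · 22.6 · 15

501.7200 billion cells


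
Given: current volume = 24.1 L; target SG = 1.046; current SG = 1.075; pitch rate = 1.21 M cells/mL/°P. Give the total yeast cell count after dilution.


V_w = V·((SG_c−1)/(SG_t−1)−1);  °P = 259 − 259/SG_t;  cells = rate·(V+V_w)·°P
V_w = 24.1·((1.075−1)/(1.046−1)−1) = 15.1935
V_final = 24.1 + 15.1935 = 39.2935
°P = 259 − 259/1.046 = 11.3901
cells = 1.21·39.2935·11.3901

541.5415 billion cells


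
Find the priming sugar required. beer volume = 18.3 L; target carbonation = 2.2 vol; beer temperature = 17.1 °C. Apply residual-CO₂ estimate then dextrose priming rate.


residual = 14.695·(0.01821 + 0.09011·e^(−0.04·T));  sugar = (target − residual)·4.0·V
residual = 14.695·(0.01821 + 0.09011·e^(−0.04·17.1)) = 0.9358
sugar = (2.2 − 0.9358)·4.0·18.3

92.5421 g


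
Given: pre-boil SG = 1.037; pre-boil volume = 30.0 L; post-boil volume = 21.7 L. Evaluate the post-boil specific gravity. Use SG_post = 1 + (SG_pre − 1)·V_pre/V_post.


pts_pre = (1.037 − 1)·1000 = 37.0000
pts_post = 37.0000·30.0/21.7 = 51.1521
SG_post = 1 + 51.1521/1000

1.0512


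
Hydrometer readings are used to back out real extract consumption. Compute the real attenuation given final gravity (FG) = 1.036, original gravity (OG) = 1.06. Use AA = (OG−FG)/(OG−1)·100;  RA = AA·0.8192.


AA = (1.06 − 1.036)/(1.06 − 1)·100 = 40.0000
RA = 40.0000·0.8192

32.7680 %


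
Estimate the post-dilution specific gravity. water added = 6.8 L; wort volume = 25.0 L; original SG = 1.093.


SG_new = 1 + (SG_old − 1)·V_old/(V_old + V_water)
pts = (1.093 − 1)·1000·25.0/(25.0 + 6.8) = 73.1132
SG_new = 1 + 73.1132/1000

1.0731


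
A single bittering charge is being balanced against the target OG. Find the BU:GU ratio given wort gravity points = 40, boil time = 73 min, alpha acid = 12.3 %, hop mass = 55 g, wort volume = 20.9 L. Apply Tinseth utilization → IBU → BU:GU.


U = 1.65·0.000125^(GP/1000)·(1−e^(−0.04t))/4.15;  IBU = (α/100)·m·U·1000/V;  BU:GU = IBU/GP
U = 1.65·0.000125^(40/1000)·(1−e^(−0.04·73))/4.15 = 0.2626
IBU = (12.3/100)·55·0.2626·1000/20.9 = 84.9876
BU:GU = 84.9876/40

2.1247


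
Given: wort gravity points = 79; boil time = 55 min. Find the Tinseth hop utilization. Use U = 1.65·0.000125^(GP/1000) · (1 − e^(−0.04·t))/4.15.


bigness = 1.65·0.000125^(79/1000) = 0.8112
boil_factor = (1 − e^(−0.04·55))/4.15 = 0.2143
U = 0.8112 · 0.2143

0.1738


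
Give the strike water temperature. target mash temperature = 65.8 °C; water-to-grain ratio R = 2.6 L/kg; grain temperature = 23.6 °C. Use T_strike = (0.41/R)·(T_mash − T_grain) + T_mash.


T_strike = (0.41/2.6)·(65.8 − 23.6) + 65.8

72.4546 °C


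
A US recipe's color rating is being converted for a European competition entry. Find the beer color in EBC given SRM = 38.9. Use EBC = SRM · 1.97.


EBC = 38.9 · 1.97

76.6330 EBC


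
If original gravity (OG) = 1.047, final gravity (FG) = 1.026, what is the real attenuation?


AA = (OG−FG)/(OG−1)·100;  RA = AA·0.8192
AA = (1.047 − 1.026)/(1.047 − 1)·100 = 44.6809
RA = 44.6809·0.8192

36.6026 %


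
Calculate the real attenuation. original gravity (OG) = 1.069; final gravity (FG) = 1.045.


AA = (OG−FG)/(OG−1)·100;  RA = AA·0.8192
AA = (1.069 − 1.045)/(1.069 − 1)·100 = 34.7826
RA = 34.7826·0.8192

28.4939 %


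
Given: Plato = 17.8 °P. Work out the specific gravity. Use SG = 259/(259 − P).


SG = 259/(259 − 17.8)

1.0738


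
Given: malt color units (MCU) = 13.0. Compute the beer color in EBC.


SRM = 1.4922·MCU^0.6859;  EBC = SRM·1.97
SRM = 1.4922·13.0^0.6859 = 8.6672
EBC = 8.6672·1.97

17.0745 EBC


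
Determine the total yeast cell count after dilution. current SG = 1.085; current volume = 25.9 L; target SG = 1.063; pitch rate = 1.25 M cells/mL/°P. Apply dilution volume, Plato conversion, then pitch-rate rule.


V_w = V·((SG_c−1)/(SG_t−1)−1);  °P = 259 − 259/SG_t;  cells = rate·(V+V_w)·°P
V_w = 25.9·((1.085−1)/(1.063−1)−1) = 9.0444
V_final = 25.9 + 9.0444 = 34.9444
°P = 259 − 259/1.063 = 15.3500
cells = 1.25·34.9444·15.3500

670.4945 billion cells


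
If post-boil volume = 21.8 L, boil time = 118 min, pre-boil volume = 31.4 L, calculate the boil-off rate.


rate = (V_pre − V_post) / (t_min/60)
rate = (31.4 − 21.8) / (118/60)

4.8814 L/hr


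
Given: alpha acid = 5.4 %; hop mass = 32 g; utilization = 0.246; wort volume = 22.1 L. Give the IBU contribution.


IBU = (α/100)·mass·U·1000 / V
IBU = (5.4/100)·32·0.246·1000 / 22.1

19.2348 IBU


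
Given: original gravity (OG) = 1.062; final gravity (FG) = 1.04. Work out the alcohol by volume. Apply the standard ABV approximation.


ABV = (OG − FG) · 131.25
ABV = (1.062 − 1.04) · 131.25

2.8875 % ABV


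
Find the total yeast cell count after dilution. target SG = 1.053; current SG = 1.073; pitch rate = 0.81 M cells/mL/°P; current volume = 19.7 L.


V_w = V·((SG_c−1)/(SG_t−1)−1);  °P = 259 − 259/SG_t;  cells = rate·(V+V_w)·°P
V_w = 19.7·((1.073−1)/(1.053−1)−1) = 7.4340
V_final = 19.7 + 7.4340 = 27.1340
°P = 259 − 259/1.053 = 13.0361
cells = 0.81·27.1340·13.0361

286.5138 billion cells


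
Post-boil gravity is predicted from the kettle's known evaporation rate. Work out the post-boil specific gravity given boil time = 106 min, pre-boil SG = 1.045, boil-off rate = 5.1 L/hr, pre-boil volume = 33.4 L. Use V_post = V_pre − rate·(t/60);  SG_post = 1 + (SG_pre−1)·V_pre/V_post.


V_post = 33.4 − 5.1·(106/60) = 24.3900
SG_post = 1 + (1.045 − 1)·33.4/24.3900

1.0616


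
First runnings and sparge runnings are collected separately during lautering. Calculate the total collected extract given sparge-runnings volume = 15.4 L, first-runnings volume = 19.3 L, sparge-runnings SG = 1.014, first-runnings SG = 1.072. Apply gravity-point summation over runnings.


total = Σ (SG_i − 1)·1000·V_i
first = (1.072 − 1)·1000·19.3 = 1389.6000
sparge = (1.014 − 1)·1000·15.4 = 215.6000
total = 1389.6000 + 215.6000

1605.2000 gravity·L


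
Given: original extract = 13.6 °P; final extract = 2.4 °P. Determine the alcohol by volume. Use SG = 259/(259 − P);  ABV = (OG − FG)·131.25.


OG = 259/(259 − 13.6) = 1.0554
FG = 259/(259 − 2.4) = 1.0094
ABV = (1.0554 − 1.0094)·131.25

6.0462 % ABV


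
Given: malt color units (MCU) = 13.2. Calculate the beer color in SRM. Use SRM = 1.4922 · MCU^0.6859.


SRM = 1.4922 · 13.2^0.6859

8.7585 SRM


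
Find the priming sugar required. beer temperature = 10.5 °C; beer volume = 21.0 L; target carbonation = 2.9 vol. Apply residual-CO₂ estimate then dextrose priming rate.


residual = 14.695·(0.01821 + 0.09011·e^(−0.04·T));  sugar = (target − residual)·4.0·V
residual = 14.695·(0.01821 + 0.09011·e^(−0.04·10.5)) = 1.1376
sugar = (2.9 − 1.1376)·4.0·21.0

148.0386 g


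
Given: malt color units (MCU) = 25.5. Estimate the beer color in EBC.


SRM = 1.4922·MCU^0.6859;  EBC = SRM·1.97
SRM = 1.4922·25.5^0.6859 = 13.7586
EBC = 13.7586·1.97

27.1044 EBC


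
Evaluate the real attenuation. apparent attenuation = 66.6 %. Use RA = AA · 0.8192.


RA = 66.6 · 0.8192

54.5587 %


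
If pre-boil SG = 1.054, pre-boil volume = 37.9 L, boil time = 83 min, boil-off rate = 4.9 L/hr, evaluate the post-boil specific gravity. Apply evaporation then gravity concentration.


V_post = V_pre − rate·(t/60);  SG_post = 1 + (SG_pre−1)·V_pre/V_post
V_post = 37.9 − 4.9·(83/60) = 31.1217
SG_post = 1 + (1.054 − 1)·37.9/31.1217

1.0658


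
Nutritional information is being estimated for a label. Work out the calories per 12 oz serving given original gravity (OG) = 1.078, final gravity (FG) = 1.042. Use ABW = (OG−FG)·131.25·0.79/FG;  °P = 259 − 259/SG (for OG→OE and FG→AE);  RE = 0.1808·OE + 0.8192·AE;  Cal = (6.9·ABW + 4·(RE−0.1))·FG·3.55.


ABW = (1.078 − 1.042)·131.25·0.79/1.042 = 3.5823
OE = 259 − 259/1.078 = 18.7403 °P
AE = 259 − 259/1.042 = 10.4395 °P
RE = 0.1808·18.7403 + 0.8192·10.4395 = 11.9403 °P
Cal = (6.9·3.5823 + 4·(11.9403−0.1))·1.042·3.55

266.6277 kcal


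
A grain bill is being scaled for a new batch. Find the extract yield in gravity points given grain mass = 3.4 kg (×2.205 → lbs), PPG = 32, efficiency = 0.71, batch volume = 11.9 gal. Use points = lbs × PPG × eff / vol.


lbs = 3.4 × 2.205 = 7.4970
points = 7.4970 × 32 × 0.71 / 11.9

14.3136 points


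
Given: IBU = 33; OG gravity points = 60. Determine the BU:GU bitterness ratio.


BU:GU = IBU / OG_points
BU:GU = 33 / 60

0.5500


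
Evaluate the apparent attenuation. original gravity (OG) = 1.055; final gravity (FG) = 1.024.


AA = (OG − FG)/(OG − 1) · 100
AA = (1.055 − 1.024)/(1.055 − 1) · 100

56.3636 %


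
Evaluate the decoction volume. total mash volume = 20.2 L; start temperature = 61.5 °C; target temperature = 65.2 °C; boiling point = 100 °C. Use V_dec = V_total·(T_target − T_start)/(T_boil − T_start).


V_dec = 20.2·(65.2 − 61.5)/(100 − 61.5)

1.9413 L


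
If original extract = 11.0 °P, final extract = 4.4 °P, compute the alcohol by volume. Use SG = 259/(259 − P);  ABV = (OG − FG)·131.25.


OG = 259/(259 − 11.0) = 1.0444
FG = 259/(259 − 4.4) = 1.0173
ABV = (1.0444 − 1.0173)·131.25

3.5533 % ABV


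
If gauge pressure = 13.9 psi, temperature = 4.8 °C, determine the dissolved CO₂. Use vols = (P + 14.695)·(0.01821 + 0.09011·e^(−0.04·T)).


vols = (13.9 + 14.695)·(0.01821 + 0.09011·e^(−0.04·4.8))

2.6473 volumes


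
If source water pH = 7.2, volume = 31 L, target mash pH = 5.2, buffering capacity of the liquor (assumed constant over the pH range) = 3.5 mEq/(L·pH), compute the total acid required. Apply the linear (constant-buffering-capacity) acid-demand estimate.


acid = buffering capacity · (pH_source − pH_target) · V
acid = 3.5 · (7.2 − 5.2) · 31

217.0000 mEq


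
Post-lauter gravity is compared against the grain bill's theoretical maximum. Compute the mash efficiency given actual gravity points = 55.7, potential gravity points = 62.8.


efficiency = actual / potential × 100
efficiency = 55.7 / 62.8 × 100

88.6943 %


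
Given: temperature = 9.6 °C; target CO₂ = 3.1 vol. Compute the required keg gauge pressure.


psi = vols/(0.01821 + 0.09011·e^(−0.04·T)) − 14.695
psi = 3.1/(0.01821 + 0.09011·e^(−0.04·9.6)) − 14.695

24.2562 psi


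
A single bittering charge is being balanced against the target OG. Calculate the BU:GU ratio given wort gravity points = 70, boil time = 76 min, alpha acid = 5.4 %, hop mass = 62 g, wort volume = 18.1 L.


U = 1.65·0.000125^(GP/1000)·(1−e^(−0.04t))/4.15;  IBU = (α/100)·m·U·1000/V;  BU:GU = IBU/GP
U = 1.65·0.000125^(70/1000)·(1−e^(−0.04·76))/4.15 = 0.2018
IBU = (5.4/100)·62·0.2018·1000/18.1 = 37.3283
BU:GU = 37.3283/70

0.5333


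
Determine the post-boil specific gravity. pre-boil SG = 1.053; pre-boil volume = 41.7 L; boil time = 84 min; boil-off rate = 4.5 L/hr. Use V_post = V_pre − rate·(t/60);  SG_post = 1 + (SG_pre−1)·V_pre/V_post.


V_post = 41.7 − 4.5·(84/60) = 35.4000
SG_post = 1 + (1.053 − 1)·41.7/35.4000

1.0624


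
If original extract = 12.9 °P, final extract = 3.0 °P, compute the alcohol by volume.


SG = 259/(259 − P);  ABV = (OG − FG)·131.25
OG = 259/(259 − 12.9) = 1.0524
FG = 259/(259 − 3.0) = 1.0117
ABV = (1.0524 − 1.0117)·131.25

5.3417 % ABV


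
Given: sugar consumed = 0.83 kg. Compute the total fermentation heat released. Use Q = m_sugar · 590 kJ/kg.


Q = 0.83 · 590

489.7000 kJ


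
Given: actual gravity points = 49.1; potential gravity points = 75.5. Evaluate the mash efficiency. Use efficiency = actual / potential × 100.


efficiency = 49.1 / 75.5 × 100

65.0331 %


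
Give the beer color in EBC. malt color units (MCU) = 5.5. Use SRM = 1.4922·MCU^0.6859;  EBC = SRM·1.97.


SRM = 1.4922·5.5^0.6859 = 4.8044
EBC = 4.8044·1.97

9.4647 EBC


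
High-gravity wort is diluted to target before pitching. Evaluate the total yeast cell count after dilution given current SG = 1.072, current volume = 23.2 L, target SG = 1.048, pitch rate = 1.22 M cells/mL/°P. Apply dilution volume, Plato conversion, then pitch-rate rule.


V_w = V·((SG_c−1)/(SG_t−1)−1);  °P = 259 − 259/SG_t;  cells = rate·(V+V_w)·°P
V_w = 23.2·((1.072−1)/(1.048−1)−1) = 11.6000
V_final = 23.2 + 11.6000 = 34.8000
°P = 259 − 259/1.048 = 11.8626
cells = 1.22·34.8000·11.8626

503.6384 billion cells


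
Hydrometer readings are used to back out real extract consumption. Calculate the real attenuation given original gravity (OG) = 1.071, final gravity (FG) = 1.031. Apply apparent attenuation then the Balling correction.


AA = (OG−FG)/(OG−1)·100;  RA = AA·0.8192
AA = (1.071 − 1.031)/(1.071 − 1)·100 = 56.3380
RA = 56.3380·0.8192

46.1521 %


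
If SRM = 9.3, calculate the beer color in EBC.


EBC = SRM · 1.97
EBC = 9.3 · 1.97

18.3210 EBC


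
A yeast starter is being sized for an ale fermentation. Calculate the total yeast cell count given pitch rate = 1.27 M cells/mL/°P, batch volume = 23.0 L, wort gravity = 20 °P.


cells (billions) = rate · V_L · °P
cells = 1.27 · 23.0 · 20

584.2000 billion cells


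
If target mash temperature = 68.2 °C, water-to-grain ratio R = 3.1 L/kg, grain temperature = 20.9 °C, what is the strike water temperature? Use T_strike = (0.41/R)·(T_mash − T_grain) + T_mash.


T_strike = (0.41/3.1)·(68.2 − 20.9) + 68.2

74.4558 °C


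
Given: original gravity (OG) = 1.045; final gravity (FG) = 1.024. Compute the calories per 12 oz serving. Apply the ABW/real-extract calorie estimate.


ABW = (OG−FG)·131.25·0.79/FG;  °P = 259 − 259/SG (for OG→OE and FG→AE);  RE = 0.1808·OE + 0.8192·AE;  Cal = (6.9·ABW + 4·(RE−0.1))·FG·3.55
ABW = (1.045 − 1.024)·131.25·0.79/1.024 = 2.1264
OE = 259 − 259/1.045 = 11.1531 °P
AE = 259 − 259/1.024 = 6.0703 °P
RE = 0.1808·11.1531 + 0.8192·6.0703 = 6.9893 °P
Cal = (6.9·2.1264 + 4·(6.9893−0.1))·1.024·3.55

153.5120 kcal


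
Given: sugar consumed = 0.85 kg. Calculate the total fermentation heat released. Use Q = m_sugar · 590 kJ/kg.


Q = 0.85 · 590

501.5000 kJ


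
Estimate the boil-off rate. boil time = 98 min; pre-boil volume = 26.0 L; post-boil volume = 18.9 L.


rate = (V_pre − V_post) / (t_min/60)
rate = (26.0 − 18.9) / (98/60)

4.3469 L/hr


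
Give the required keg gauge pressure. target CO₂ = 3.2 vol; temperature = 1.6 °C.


psi = vols/(0.01821 + 0.09011·e^(−0.04·T)) − 14.695
psi = 3.2/(0.01821 + 0.09011·e^(−0.04·1.6)) − 14.695

16.4535 psi


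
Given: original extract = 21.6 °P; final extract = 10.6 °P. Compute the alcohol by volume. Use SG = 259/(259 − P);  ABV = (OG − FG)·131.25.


OG = 259/(259 − 21.6) = 1.0910
FG = 259/(259 − 10.6) = 1.0427
ABV = (1.0910 − 1.0427)·131.25

6.3410 % ABV


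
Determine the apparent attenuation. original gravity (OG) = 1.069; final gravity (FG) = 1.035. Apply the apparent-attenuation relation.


AA = (OG − FG)/(OG − 1) · 100
AA = (1.069 − 1.035)/(1.069 − 1) · 100

49.2754 %


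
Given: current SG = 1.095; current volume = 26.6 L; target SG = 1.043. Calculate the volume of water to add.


V_water = V·((SG_curr − 1)/(SG_target − 1) − 1)
V_water = 26.6·((1.095 − 1)/(1.043 − 1) − 1)

32.1674 L


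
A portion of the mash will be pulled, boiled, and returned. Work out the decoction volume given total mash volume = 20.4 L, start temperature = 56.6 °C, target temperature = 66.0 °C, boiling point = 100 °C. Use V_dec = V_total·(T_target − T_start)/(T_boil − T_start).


V_dec = 20.4·(66.0 − 56.6)/(100 − 56.6)

4.4184 L


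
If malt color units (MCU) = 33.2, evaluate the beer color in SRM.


SRM = 1.4922 · MCU^0.6859
SRM = 1.4922 · 33.2^0.6859

16.4883 SRM


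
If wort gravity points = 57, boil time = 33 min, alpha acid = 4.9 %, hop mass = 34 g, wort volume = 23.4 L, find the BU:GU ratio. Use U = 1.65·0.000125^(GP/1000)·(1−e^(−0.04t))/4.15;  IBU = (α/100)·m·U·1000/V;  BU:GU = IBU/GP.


U = 1.65·0.000125^(57/1000)·(1−e^(−0.04·33))/4.15 = 0.1746
IBU = (4.9/100)·34·0.1746·1000/23.4 = 12.4292
BU:GU = 12.4292/57

0.2181


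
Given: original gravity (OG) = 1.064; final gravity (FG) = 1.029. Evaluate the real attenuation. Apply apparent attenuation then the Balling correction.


AA = (OG−FG)/(OG−1)·100;  RA = AA·0.8192
AA = (1.064 − 1.029)/(1.064 − 1)·100 = 54.6875
RA = 54.6875·0.8192

44.8000 %


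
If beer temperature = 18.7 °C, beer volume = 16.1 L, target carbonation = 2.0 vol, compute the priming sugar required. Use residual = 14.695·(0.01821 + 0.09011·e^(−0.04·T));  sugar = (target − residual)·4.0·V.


residual = 14.695·(0.01821 + 0.09011·e^(−0.04·18.7)) = 0.8943
sugar = (2.0 − 0.8943)·4.0·16.1

71.2045 g


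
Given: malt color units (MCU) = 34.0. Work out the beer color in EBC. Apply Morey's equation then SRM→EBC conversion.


SRM = 1.4922·MCU^0.6859;  EBC = SRM·1.97
SRM = 1.4922·34.0^0.6859 = 16.7598
EBC = 16.7598·1.97

33.0168 EBC


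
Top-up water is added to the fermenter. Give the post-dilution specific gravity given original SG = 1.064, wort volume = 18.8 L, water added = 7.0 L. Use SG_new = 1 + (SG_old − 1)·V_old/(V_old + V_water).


pts = (1.064 − 1)·1000·18.8/(18.8 + 7.0) = 46.6357
SG_new = 1 + 46.6357/1000

1.0466


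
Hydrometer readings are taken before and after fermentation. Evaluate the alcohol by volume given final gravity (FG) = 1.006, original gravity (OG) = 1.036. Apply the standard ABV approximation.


ABV = (OG − FG) · 131.25
ABV = (1.036 − 1.006) · 131.25

3.9375 % ABV


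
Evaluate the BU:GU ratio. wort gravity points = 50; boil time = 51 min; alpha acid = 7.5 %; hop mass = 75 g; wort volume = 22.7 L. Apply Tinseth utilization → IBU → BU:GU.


U = 1.65·0.000125^(GP/1000)·(1−e^(−0.04t))/4.15;  IBU = (α/100)·m·U·1000/V;  BU:GU = IBU/GP
U = 1.65·0.000125^(50/1000)·(1−e^(−0.04·51))/4.15 = 0.2207
IBU = (7.5/100)·75·0.2207·1000/22.7 = 54.6869
BU:GU = 54.6869/50

1.0937


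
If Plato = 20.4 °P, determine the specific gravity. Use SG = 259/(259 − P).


SG = 259/(259 − 20.4)

1.0855


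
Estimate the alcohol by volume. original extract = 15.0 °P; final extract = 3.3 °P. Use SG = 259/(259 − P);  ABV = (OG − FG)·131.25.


OG = 259/(259 − 15.0) = 1.0615
FG = 259/(259 − 3.3) = 1.0129
ABV = (1.0615 − 1.0129)·131.25

6.3748 % ABV


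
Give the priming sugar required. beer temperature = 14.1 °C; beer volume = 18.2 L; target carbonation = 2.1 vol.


residual = 14.695·(0.01821 + 0.09011·e^(−0.04·T));  sugar = (target − residual)·4.0·V
residual = 14.695·(0.01821 + 0.09011·e^(−0.04·14.1)) = 1.0210
sugar = (2.1 − 1.0210)·4.0·18.2

78.5547 g


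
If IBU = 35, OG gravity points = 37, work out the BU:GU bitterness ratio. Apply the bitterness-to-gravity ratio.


BU:GU = IBU / OG_points
BU:GU = 35 / 37

0.9459


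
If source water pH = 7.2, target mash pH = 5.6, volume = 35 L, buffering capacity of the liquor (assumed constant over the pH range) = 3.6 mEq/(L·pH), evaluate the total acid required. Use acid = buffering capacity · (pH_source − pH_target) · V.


acid = 3.6 · (7.2 − 5.6) · 35

201.6000 mEq


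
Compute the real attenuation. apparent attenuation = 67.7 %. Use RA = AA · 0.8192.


RA = 67.7 · 0.8192

55.4598 %


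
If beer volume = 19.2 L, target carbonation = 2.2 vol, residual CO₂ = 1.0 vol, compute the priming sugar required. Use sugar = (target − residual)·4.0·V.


sugar = (2.2 − 1.0)·4.0·19.2

92.1600 g


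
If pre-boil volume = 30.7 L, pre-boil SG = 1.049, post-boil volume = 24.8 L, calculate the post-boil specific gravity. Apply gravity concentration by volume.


SG_post = 1 + (SG_pre − 1)·V_pre/V_post
pts_pre = (1.049 − 1)·1000 = 49.0000
pts_post = 49.0000·30.7/24.8 = 60.6573
SG_post = 1 + 60.6573/1000

1.0607


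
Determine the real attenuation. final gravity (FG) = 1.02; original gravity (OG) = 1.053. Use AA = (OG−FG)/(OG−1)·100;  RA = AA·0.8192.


AA = (1.053 − 1.02)/(1.053 − 1)·100 = 62.2642
RA = 62.2642·0.8192

51.0068 %


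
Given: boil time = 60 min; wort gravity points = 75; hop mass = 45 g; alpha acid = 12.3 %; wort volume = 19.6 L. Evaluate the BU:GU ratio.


U = 1.65·0.000125^(GP/1000)·(1−e^(−0.04t))/4.15;  IBU = (α/100)·m·U·1000/V;  BU:GU = IBU/GP
U = 1.65·0.000125^(75/1000)·(1−e^(−0.04·60))/4.15 = 0.1842
IBU = (12.3/100)·45·0.1842·1000/19.6 = 52.0313
BU:GU = 52.0313/75

0.6938


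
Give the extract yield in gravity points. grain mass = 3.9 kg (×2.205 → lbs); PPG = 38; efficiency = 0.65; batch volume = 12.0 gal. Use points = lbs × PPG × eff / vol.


lbs = 3.9 × 2.205 = 8.5995
points = 8.5995 × 38 × 0.65 / 12.0

17.7006 points


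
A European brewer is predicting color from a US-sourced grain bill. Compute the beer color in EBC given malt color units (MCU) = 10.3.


SRM = 1.4922·MCU^0.6859;  EBC = SRM·1.97
SRM = 1.4922·10.3^0.6859 = 7.3881
EBC = 7.3881·1.97

14.5545 EBC


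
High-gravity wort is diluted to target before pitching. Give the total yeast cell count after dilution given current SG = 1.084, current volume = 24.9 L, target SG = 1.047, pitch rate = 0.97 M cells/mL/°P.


V_w = V·((SG_c−1)/(SG_t−1)−1);  °P = 259 − 259/SG_t;  cells = rate·(V+V_w)·°P
V_w = 24.9·((1.084−1)/(1.047−1)−1) = 19.6021
V_final = 24.9 + 19.6021 = 44.5021
°P = 259 − 259/1.047 = 11.6266
cells = 0.97·44.5021·11.6266

501.8841 billion cells


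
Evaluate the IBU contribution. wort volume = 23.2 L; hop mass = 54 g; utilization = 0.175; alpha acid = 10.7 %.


IBU = (α/100)·mass·U·1000 / V
IBU = (10.7/100)·54·0.175·1000 / 23.2

43.5841 IBU


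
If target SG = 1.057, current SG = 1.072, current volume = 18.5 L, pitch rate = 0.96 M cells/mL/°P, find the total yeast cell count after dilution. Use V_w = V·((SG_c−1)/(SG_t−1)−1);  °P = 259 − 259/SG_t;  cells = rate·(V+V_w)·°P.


V_w = 18.5·((1.072−1)/(1.057−1)−1) = 4.8684
V_final = 18.5 + 4.8684 = 23.3684
°P = 259 − 259/1.057 = 13.9669
cells = 0.96·23.3684·13.9669

313.3287 billion cells


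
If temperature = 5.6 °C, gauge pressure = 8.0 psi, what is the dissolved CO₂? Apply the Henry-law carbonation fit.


vols = (P + 14.695)·(0.01821 + 0.09011·e^(−0.04·T))
vols = (8.0 + 14.695)·(0.01821 + 0.09011·e^(−0.04·5.6))

2.0479 volumes


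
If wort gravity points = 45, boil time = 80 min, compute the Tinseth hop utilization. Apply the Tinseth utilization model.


U = 1.65·0.000125^(GP/1000) · (1 − e^(−0.04·t))/4.15
bigness = 1.65·0.000125^(45/1000) = 1.1011
boil_factor = (1 − e^(−0.04·80))/4.15 = 0.2311
U = 1.1011 · 0.2311

0.2545


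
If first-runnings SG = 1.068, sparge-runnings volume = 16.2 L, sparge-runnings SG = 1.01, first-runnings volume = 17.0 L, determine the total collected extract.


total = Σ (SG_i − 1)·1000·V_i
first = (1.068 − 1)·1000·17.0 = 1156.0000
sparge = (1.01 − 1)·1000·16.2 = 162.0000
total = 1156.0000 + 162.0000

1318.0000 gravity·L


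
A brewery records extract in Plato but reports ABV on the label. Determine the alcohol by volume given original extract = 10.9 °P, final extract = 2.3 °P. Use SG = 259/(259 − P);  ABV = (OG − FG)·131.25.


OG = 259/(259 − 10.9) = 1.0439
FG = 259/(259 − 2.3) = 1.0090
ABV = (1.0439 − 1.0090)·131.25

4.5903 % ABV


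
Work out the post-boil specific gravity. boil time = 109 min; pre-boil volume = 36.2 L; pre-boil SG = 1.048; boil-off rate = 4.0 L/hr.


V_post = V_pre − rate·(t/60);  SG_post = 1 + (SG_pre−1)·V_pre/V_post
V_post = 36.2 − 4.0·(109/60) = 28.9333
SG_post = 1 + (1.048 − 1)·36.2/28.9333

1.0601


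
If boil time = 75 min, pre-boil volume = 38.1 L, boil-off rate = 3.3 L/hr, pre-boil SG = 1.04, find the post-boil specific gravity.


V_post = V_pre − rate·(t/60);  SG_post = 1 + (SG_pre−1)·V_pre/V_post
V_post = 38.1 − 3.3·(75/60) = 33.9750
SG_post = 1 + (1.04 − 1)·38.1/33.9750

1.0449


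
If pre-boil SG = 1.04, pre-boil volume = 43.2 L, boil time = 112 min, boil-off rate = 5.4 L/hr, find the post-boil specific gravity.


V_post = V_pre − rate·(t/60);  SG_post = 1 + (SG_pre−1)·V_pre/V_post
V_post = 43.2 − 5.4·(112/60) = 33.1200
SG_post = 1 + (1.04 − 1)·43.2/33.1200

1.0522


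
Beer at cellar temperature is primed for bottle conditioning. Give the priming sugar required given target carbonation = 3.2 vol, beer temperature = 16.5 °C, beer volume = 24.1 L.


residual = 14.695·(0.01821 + 0.09011·e^(−0.04·T));  sugar = (target − residual)·4.0·V
residual = 14.695·(0.01821 + 0.09011·e^(−0.04·16.5)) = 0.9520
sugar = (3.2 − 0.9520)·4.0·24.1

216.7079 g


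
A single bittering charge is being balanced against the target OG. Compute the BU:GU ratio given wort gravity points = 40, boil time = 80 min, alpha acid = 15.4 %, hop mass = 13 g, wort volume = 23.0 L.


U = 1.65·0.000125^(GP/1000)·(1−e^(−0.04t))/4.15;  IBU = (α/100)·m·U·1000/V;  BU:GU = IBU/GP
U = 1.65·0.000125^(40/1000)·(1−e^(−0.04·80))/4.15 = 0.2662
IBU = (15.4/100)·13·0.2662·1000/23.0 = 23.1726
BU:GU = 23.1726/40

0.5793


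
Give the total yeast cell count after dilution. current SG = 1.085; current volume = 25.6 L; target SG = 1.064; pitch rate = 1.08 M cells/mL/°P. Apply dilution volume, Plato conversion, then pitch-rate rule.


V_w = V·((SG_c−1)/(SG_t−1)−1);  °P = 259 − 259/SG_t;  cells = rate·(V+V_w)·°P
V_w = 25.6·((1.085−1)/(1.064−1)−1) = 8.4000
V_final = 25.6 + 8.4000 = 34.0000
°P = 259 − 259/1.064 = 15.5789
cells = 1.08·34.0000·15.5789

572.0589 billion cells


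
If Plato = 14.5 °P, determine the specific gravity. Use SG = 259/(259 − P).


SG = 259/(259 − 14.5)

1.0593


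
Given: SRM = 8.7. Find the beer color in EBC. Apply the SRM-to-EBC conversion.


EBC = SRM · 1.97
EBC = 8.7 · 1.97

17.1390 EBC


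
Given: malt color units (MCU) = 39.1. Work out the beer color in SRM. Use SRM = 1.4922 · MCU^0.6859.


SRM = 1.4922 · 39.1^0.6859

18.4460 SRM


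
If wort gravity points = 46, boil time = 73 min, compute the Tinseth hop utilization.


U = 1.65·0.000125^(GP/1000) · (1 − e^(−0.04·t))/4.15
bigness = 1.65·0.000125^(46/1000) = 1.0913
boil_factor = (1 − e^(−0.04·73))/4.15 = 0.2280
U = 1.0913 · 0.2280

0.2488


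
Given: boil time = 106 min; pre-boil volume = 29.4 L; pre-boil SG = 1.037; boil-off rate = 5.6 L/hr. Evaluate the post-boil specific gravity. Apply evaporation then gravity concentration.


V_post = V_pre − rate·(t/60);  SG_post = 1 + (SG_pre−1)·V_pre/V_post
V_post = 29.4 − 5.6·(106/60) = 19.5067
SG_post = 1 + (1.037 − 1)·29.4/19.5067

1.0558


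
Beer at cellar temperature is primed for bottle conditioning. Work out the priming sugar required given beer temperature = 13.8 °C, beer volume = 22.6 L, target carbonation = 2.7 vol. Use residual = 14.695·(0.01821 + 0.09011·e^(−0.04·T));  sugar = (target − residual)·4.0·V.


residual = 14.695·(0.01821 + 0.09011·e^(−0.04·13.8)) = 1.0300
sugar = (2.7 − 1.0300)·4.0·22.6

150.9637 g


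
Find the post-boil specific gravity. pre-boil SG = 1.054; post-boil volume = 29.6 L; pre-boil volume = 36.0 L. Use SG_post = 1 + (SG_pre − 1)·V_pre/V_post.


pts_pre = (1.054 − 1)·1000 = 54.0000
pts_post = 54.0000·36.0/29.6 = 65.6757
SG_post = 1 + 65.6757/1000

1.0657


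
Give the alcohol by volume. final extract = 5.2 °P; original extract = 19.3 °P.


SG = 259/(259 − P);  ABV = (OG − FG)·131.25
OG = 259/(259 − 19.3) = 1.0805
FG = 259/(259 − 5.2) = 1.0205
ABV = (1.0805 − 1.0205)·131.25

7.8788 % ABV


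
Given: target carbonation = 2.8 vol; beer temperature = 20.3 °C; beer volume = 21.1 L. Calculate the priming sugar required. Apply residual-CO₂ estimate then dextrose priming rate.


residual = 14.695·(0.01821 + 0.09011·e^(−0.04·T));  sugar = (target − residual)·4.0·V
residual = 14.695·(0.01821 + 0.09011·e^(−0.04·20.3)) = 0.8555
sugar = (2.8 − 0.8555)·4.0·21.1

164.1171 g


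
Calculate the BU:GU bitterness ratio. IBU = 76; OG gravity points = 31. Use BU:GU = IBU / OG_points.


BU:GU = 76 / 31

2.4516


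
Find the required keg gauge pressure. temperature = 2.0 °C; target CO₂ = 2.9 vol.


psi = vols/(0.01821 + 0.09011·e^(−0.04·T)) − 14.695
psi = 2.9/(0.01821 + 0.09011·e^(−0.04·2.0)) − 14.695

13.9069 psi


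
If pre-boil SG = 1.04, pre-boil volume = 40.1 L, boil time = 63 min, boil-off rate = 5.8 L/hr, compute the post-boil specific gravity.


V_post = V_pre − rate·(t/60);  SG_post = 1 + (SG_pre−1)·V_pre/V_post
V_post = 40.1 − 5.8·(63/60) = 34.0100
SG_post = 1 + (1.04 − 1)·40.1/34.0100

1.0472


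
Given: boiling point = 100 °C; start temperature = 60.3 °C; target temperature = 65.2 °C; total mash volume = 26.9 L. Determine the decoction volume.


V_dec = V_total·(T_target − T_start)/(T_boil − T_start)
V_dec = 26.9·(65.2 − 60.3)/(100 − 60.3)

3.3202 L


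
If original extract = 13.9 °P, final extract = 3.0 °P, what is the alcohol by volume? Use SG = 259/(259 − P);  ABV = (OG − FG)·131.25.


OG = 259/(259 − 13.9) = 1.0567
FG = 259/(259 − 3.0) = 1.0117
ABV = (1.0567 − 1.0117)·131.25

5.9053 % ABV


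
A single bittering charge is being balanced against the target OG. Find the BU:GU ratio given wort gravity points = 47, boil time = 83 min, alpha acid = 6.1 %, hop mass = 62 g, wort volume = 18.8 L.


U = 1.65·0.000125^(GP/1000)·(1−e^(−0.04t))/4.15;  IBU = (α/100)·m·U·1000/V;  BU:GU = IBU/GP
U = 1.65·0.000125^(47/1000)·(1−e^(−0.04·83))/4.15 = 0.2512
IBU = (6.1/100)·62·0.2512·1000/18.8 = 50.5315
BU:GU = 50.5315/47

1.0751


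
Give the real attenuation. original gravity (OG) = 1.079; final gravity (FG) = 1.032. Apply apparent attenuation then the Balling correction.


AA = (OG−FG)/(OG−1)·100;  RA = AA·0.8192
AA = (1.079 − 1.032)/(1.079 − 1)·100 = 59.4937
RA = 59.4937·0.8192

48.7372 %


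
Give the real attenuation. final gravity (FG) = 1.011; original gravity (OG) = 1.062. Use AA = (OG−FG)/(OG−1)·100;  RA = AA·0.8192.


AA = (1.062 − 1.011)/(1.062 − 1)·100 = 82.2581
RA = 82.2581·0.8192

67.3858 %


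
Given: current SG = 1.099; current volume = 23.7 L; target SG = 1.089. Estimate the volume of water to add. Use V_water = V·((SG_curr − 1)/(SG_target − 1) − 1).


V_water = 23.7·((1.099 − 1)/(1.089 − 1) − 1)

2.6629 L


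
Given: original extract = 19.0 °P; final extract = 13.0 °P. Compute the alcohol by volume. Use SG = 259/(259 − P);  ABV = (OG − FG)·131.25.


OG = 259/(259 − 19.0) = 1.0792
FG = 259/(259 − 13.0) = 1.0528
ABV = (1.0792 − 1.0528)·131.25

3.4546 % ABV


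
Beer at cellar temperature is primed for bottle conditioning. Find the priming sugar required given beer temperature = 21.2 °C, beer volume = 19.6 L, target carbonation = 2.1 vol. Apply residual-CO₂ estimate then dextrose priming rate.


residual = 14.695·(0.01821 + 0.09011·e^(−0.04·T));  sugar = (target − residual)·4.0·V
residual = 14.695·(0.01821 + 0.09011·e^(−0.04·21.2)) = 0.8347
sugar = (2.1 − 0.8347)·4.0·19.6

99.1997 g


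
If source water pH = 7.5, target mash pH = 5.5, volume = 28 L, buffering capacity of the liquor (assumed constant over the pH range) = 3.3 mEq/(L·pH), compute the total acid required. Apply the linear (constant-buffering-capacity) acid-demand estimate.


acid = buffering capacity · (pH_source − pH_target) · V
acid = 3.3 · (7.5 − 5.5) · 28

184.8000 mEq


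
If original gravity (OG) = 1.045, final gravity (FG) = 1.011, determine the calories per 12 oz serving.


ABW = (OG−FG)·131.25·0.79/FG;  °P = 259 − 259/SG (for OG→OE and FG→AE);  RE = 0.1808·OE + 0.8192·AE;  Cal = (6.9·ABW + 4·(RE−0.1))·FG·3.55
ABW = (1.045 − 1.011)·131.25·0.79/1.011 = 3.4870
OE = 259 − 259/1.045 = 11.1531 °P
AE = 259 − 259/1.011 = 2.8180 °P
RE = 0.1808·11.1531 + 0.8192·2.8180 = 4.3250 °P
Cal = (6.9·3.4870 + 4·(4.3250−0.1))·1.011·3.55

147.0089 kcal


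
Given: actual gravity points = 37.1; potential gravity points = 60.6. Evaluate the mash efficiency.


efficiency = actual / potential × 100
efficiency = 37.1 / 60.6 × 100

61.2211 %


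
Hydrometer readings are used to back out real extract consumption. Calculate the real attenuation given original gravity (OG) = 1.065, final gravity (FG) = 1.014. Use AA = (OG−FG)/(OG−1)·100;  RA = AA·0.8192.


AA = (1.065 − 1.014)/(1.065 − 1)·100 = 78.4615
RA = 78.4615·0.8192

64.2757 %


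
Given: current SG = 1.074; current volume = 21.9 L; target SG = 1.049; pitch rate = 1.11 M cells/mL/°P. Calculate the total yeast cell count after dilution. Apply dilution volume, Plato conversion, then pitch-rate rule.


V_w = V·((SG_c−1)/(SG_t−1)−1);  °P = 259 − 259/SG_t;  cells = rate·(V+V_w)·°P
V_w = 21.9·((1.074−1)/(1.049−1)−1) = 11.1735
V_final = 21.9 + 11.1735 = 33.0735
°P = 259 − 259/1.049 = 12.0982
cells = 1.11·33.0735·12.0982

444.1433 billion cells


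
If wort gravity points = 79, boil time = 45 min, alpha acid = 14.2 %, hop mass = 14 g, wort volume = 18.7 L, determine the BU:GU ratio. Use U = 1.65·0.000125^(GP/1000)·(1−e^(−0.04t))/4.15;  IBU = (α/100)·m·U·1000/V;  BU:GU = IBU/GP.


U = 1.65·0.000125^(79/1000)·(1−e^(−0.04·45))/4.15 = 0.1632
IBU = (14.2/100)·14·0.1632·1000/18.7 = 17.3459
BU:GU = 17.3459/79

0.2196


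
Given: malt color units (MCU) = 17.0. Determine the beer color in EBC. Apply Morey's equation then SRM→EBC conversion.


SRM = 1.4922·MCU^0.6859;  EBC = SRM·1.97
SRM = 1.4922·17.0^0.6859 = 10.4182
EBC = 10.4182·1.97

20.5238 EBC


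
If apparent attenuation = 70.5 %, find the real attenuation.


RA = AA · 0.8192
RA = 70.5 · 0.8192

57.7536 %


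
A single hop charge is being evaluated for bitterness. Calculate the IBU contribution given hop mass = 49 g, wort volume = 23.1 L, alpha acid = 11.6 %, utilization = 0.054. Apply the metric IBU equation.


IBU = (α/100)·mass·U·1000 / V
IBU = (11.6/100)·49·0.054·1000 / 23.1

13.2873 IBU


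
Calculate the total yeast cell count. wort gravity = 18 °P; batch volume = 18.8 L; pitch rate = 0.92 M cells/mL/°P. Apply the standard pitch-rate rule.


cells (billions) = rate · V_L · °P
cells = 0.92 · 18.8 · 18

311.3280 billion cells


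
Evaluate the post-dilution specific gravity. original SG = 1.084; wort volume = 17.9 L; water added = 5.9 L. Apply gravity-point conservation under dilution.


SG_new = 1 + (SG_old − 1)·V_old/(V_old + V_water)
pts = (1.084 − 1)·1000·17.9/(17.9 + 5.9) = 63.1765
SG_new = 1 + 63.1765/1000

1.0632


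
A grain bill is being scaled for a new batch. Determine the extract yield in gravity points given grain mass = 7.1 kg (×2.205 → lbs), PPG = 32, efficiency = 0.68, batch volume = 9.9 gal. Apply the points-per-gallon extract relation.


points = lbs × PPG × eff / vol
lbs = 7.1 × 2.205 = 15.6555
points = 15.6555 × 32 × 0.68 / 9.9

34.4105 points


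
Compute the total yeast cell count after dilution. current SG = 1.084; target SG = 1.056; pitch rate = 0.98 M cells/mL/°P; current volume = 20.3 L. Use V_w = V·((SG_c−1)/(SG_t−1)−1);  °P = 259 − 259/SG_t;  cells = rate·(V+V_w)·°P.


V_w = 20.3·((1.084−1)/(1.056−1)−1) = 10.1500
V_final = 20.3 + 10.1500 = 30.4500
°P = 259 − 259/1.056 = 13.7348
cells = 0.98·30.4500·13.7348

409.8616 billion cells


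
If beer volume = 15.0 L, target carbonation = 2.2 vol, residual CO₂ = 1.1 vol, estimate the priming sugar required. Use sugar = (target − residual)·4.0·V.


sugar = (2.2 − 1.1)·4.0·15.0

66.0000 g


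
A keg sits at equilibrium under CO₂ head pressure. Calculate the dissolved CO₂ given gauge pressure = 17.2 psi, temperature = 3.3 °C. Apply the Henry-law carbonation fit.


vols = (P + 14.695)·(0.01821 + 0.09011·e^(−0.04·T))
vols = (17.2 + 14.695)·(0.01821 + 0.09011·e^(−0.04·3.3))

3.0995 volumes


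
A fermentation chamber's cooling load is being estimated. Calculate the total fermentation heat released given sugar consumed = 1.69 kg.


Q = m_sugar · 590 kJ/kg
Q = 1.69 · 590

997.1000 kJ


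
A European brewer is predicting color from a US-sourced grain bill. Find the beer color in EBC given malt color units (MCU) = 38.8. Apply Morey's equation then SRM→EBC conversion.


SRM = 1.4922·MCU^0.6859;  EBC = SRM·1.97
SRM = 1.4922·38.8^0.6859 = 18.3488
EBC = 18.3488·1.97

36.1471 EBC


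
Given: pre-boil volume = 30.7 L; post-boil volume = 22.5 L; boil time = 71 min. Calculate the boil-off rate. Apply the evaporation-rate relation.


rate = (V_pre − V_post) / (t_min/60)
rate = (30.7 − 22.5) / (71/60)

6.9296 L/hr


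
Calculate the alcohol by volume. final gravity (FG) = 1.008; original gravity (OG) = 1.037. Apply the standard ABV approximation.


ABV = (OG − FG) · 131.25
ABV = (1.037 − 1.008) · 131.25

3.8062 % ABV


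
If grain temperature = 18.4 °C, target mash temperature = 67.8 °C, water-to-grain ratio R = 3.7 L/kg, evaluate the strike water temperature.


T_strike = (0.41/R)·(T_mash − T_grain) + T_mash
T_strike = (0.41/3.7)·(67.8 − 18.4) + 67.8

73.2741 °C


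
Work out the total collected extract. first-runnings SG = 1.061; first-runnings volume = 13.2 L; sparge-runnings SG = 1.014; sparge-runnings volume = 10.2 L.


total = Σ (SG_i − 1)·1000·V_i
first = (1.061 − 1)·1000·13.2 = 805.2000
sparge = (1.014 − 1)·1000·10.2 = 142.8000
total = 805.2000 + 142.8000

948.0000 gravity·L


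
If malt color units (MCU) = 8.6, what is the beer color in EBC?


SRM = 1.4922·MCU^0.6859;  EBC = SRM·1.97
SRM = 1.4922·8.6^0.6859 = 6.5283
EBC = 6.5283·1.97

12.8607 EBC


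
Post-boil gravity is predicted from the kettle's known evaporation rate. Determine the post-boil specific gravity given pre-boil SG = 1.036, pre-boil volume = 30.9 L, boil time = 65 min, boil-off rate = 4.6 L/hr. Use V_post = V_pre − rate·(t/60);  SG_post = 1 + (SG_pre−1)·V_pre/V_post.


V_post = 30.9 − 4.6·(65/60) = 25.9167
SG_post = 1 + (1.036 − 1)·30.9/25.9167

1.0429


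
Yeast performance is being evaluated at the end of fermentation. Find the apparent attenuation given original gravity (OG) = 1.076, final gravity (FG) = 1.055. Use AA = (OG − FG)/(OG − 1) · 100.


AA = (1.076 − 1.055)/(1.076 − 1) · 100

27.6316 %


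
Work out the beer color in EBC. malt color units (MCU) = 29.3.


SRM = 1.4922·MCU^0.6859;  EBC = SRM·1.97
SRM = 1.4922·29.3^0.6859 = 15.1339
EBC = 15.1339·1.97

29.8138 EBC


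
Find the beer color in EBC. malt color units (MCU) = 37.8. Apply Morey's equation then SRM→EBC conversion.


SRM = 1.4922·MCU^0.6859;  EBC = SRM·1.97
SRM = 1.4922·37.8^0.6859 = 18.0231
EBC = 18.0231·1.97

35.5054 EBC


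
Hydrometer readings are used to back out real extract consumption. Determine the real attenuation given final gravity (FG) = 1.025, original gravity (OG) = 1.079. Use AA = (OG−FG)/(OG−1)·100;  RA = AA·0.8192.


AA = (1.079 − 1.025)/(1.079 − 1)·100 = 68.3544
RA = 68.3544·0.8192

55.9959 %
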